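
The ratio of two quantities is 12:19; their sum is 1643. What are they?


Let A = 12k, B = 19k.
12k + 19k = 1643
31k = 1643 → k = 1643/31 = 53
A = 12×53 = 636, B = 19×53 = 1007
= A = 636, B = 1007

A = 636, B = 1007


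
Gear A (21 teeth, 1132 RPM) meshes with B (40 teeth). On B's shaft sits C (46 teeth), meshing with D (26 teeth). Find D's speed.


Stage 1: RPM_B = RPM_A × t_A/t_B = 1132 × 21/40 = 23772/40 = 594.30
B and C share a shaft → RPM_C = RPM_B
Stage 2: RPM_D = RPM_C × t_C/t_D = RPM_A × (t_A×t_C)/(t_B×t_D)
Overall ratio = (21×46)/(40×26) = 966/1040
RPM_D = 1132 × 966/1040 = 1093512/1040
≈ 1051.45 RPM

1051.45 RPM


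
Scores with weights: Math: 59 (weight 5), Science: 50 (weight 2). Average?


Numerator = 59×5 + 50×2
= 295 + 100
= 395
Total weight = 7
Weighted avg = 395/7
= 56.43

56.43


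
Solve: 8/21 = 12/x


Cross multiply: 8 × x = 21 × 12
8x = 252
x = 252 / 8
= 31.50

31.50


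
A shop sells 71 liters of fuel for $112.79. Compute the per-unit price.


Unit rate = total / quantity
= 112.79 / 71
= $1.59 per unit

$1.59 per unit


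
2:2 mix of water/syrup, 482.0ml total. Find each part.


Total parts = 2 + 2 = 4
water: 482.0 × 2/4 = 241.0ml
syrup: 482.0 × 2/4 = 241.0ml
= 241.0ml and 241.0ml

241.0ml and 241.0ml


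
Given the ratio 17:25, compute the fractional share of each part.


Total parts = 17 + 25 = 42
First part: 17/42 = 17/42
Second part: 25/42 = 25/42
= 17/42 and 25/42

17/42 and 25/42


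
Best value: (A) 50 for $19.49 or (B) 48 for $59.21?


Deal A: $19.49/50 = $0.3898/unit
Deal B: $59.21/48 = $1.2335/unit
A is cheaper per unit
= Deal A

Deal A


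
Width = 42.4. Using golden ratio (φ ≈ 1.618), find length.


φ = (1 + √5) / 2 ≈ 1.618
Length = width × φ = 42.4 × 1.618 = 68.6032
≈ 68.60

68.60


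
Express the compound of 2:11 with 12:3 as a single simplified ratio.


Compound ratio = (2×12) : (11×3)
= 24:33
GCD = 3
= 8:11

8:11


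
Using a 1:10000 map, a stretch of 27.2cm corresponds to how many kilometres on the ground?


Real distance = map distance × scale
= 27.2cm × 10000
= 272000 cm = 2720.0 m
= 2.720 km

2.720 km


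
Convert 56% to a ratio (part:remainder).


56% means 56 parts out of 100; remainder = 44
Part : remainder = 56:44
GCD = 4
= 14:11

14:11


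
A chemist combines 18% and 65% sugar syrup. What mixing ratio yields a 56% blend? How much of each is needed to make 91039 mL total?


Let x parts of 18% mix with y parts of 65%.
18x + 65y = 56(x + y)
18x + 65y = 56x + 56y
x(18 - 56) = y(56 - 65)
x/y = (65 - 56)/(56 - 18) = 9/38
Simplify: 9:38
Total parts = 47; one part = 91039/47 = 1937.00 mL
18% solution: 9×1937.00 = 17433.00 mL
65% solution: 38×1937.00 = 73606.00 mL
= ratio 9:38; 17433.00 mL and 73606.00 mL

ratio 9:38; 17433.00 mL and 73606.00 mL


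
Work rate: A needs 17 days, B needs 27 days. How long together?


Rate of A = 1/17 per day
Rate of B = 1/27 per day
Combined rate = 1/17 + 1/27 = 44/459 ≈ 0.0959 per day
Days = 1 / combined rate = 459/44
≈ 10.43 days

10.43 days


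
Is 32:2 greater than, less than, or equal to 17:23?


32/2 = 16.0000
17/23 = 0.7391
16.0000 > 0.7391, so 32:2 is greater
= greater than

greater than


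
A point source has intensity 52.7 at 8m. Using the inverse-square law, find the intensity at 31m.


I₁d₁² = I₂d₂²
I₂ = I₁ × (d₁/d₂)²
= 52.7 × (8/31)²
= 52.7 × 64/961
= 3372.8/961
≈ 3.5097

3.5097


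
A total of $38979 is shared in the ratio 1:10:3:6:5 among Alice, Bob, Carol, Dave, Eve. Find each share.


Total parts = 1 + 10 + 3 + 6 + 5 = 25
Alice: 38979 × 1/25 = 1559.16
Bob: 38979 × 10/25 = 15591.60
Carol: 38979 × 3/25 = 4677.48
Dave: 38979 × 6/25 = 9354.96
Eve: 38979 × 5/25 = 7795.80
= Alice: $1559.16, Bob: $15591.60, Carol: $4677.48, Dave: $9354.96, Eve: $7795.80

Alice: $1559.16, Bob: $15591.60, Carol: $4677.48, Dave: $9354.96, Eve: $7795.80


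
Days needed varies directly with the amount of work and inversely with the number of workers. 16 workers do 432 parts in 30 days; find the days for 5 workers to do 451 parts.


Days ∝ work / workers, so d₂ = d₁ × (m₁/m₂) × (w₂/w₁)
Workers factor (inverse): 16/5 = 3.2000
Work factor (direct): 451/432 ≈ 1.0440
d₂ = 30 × 16/5 × 451/432 = (30 × 16 × 451) / (5 × 432) = 216480/2160
≈ 100.22 days

100.22 days


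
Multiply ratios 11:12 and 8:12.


Compound ratio = (11×8) : (12×12)
= 88:144
GCD = 8
= 11:18

11:18


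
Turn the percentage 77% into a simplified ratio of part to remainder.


77% means 77 parts out of 100; remainder = 23
Part : remainder = 77:23
GCD = 1
= 77:23

77:23


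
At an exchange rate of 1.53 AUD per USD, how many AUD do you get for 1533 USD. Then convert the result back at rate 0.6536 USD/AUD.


Amount × rate = 1533 × 1.53 = 2345.49 AUD
Round-trip: 2345.49 × 0.6536 = 1533.01 USD
= 2345.49 AUD, then 1533.01 USD

2345.49 AUD, then 1533.01 USD


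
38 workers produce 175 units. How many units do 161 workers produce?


Direct proportion: y/x = constant
k = 175/38 ≈ 4.6053
y₂ = k × 161 = 175 × 161 / 38 = 28175/38
≈ 741.45

741.45


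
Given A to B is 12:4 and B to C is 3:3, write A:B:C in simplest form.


Match B: multiply A:B by 3 → 36:12
Multiply B:C by 4 → 12:12
Combined: 36:12:12
GCD = 12
= 3:1:1

3:1:1


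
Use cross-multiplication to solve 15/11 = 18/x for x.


Cross multiply: 15 × x = 11 × 18
15x = 198
x = 198 / 15
= 13.20

13.20


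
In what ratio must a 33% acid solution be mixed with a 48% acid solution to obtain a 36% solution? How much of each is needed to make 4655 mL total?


Let x parts of 33% mix with y parts of 48%.
33x + 48y = 36(x + y)
33x + 48y = 36x + 36y
x(33 - 36) = y(36 - 48)
x/y = (48 - 36)/(36 - 33) = 12/3
Simplify: 4:1
Total parts = 5; one part = 4655/5 = 931.00 mL
33% solution: 4×931.00 = 3724.00 mL
48% solution: 1×931.00 = 931.00 mL
= ratio 4:1; 3724.00 mL and 931.00 mL

ratio 4:1; 3724.00 mL and 931.00 mL


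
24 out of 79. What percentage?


Percentage = (part / whole) × 100
= (24 / 79) × 100
≈ 30.38%

30.38%


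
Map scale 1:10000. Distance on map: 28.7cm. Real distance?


Real distance = map distance × scale
= 28.7cm × 10000
= 287000 cm = 2870.0 m
= 2.870 km

2.870 km


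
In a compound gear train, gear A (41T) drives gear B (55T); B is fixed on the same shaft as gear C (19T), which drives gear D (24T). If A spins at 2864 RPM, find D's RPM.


Stage 1: RPM_B = RPM_A × t_A/t_B = 2864 × 41/55 = 117424/55 ≈ 2134.98
B and C share a shaft → RPM_C = RPM_B
Stage 2: RPM_D = RPM_C × t_C/t_D = RPM_A × (t_A×t_C)/(t_B×t_D)
Overall ratio = (41×19)/(55×24) = 779/1320
RPM_D = 2864 × 779/1320 = 2231056/1320
≈ 1690.19 RPM

1690.19 RPM


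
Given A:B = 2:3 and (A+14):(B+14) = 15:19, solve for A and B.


Let A = 2k, B = 3k.
(2k + 14) / (3k + 14) = 15/19
Cross-multiply: 19(2k + 14) = 15(3k + 14)
38k + 266 = 45k + 210
38k - 45k = 210 - 266
-7k = -56
k = -56/-7 = 8
A = 2×8 = 16, B = 3×8 = 24
= A = 16, B = 24

A = 16, B = 24


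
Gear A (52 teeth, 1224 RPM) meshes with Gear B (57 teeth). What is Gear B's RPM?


Gear ratio = 52:57 = 52:57
RPM_B = RPM_A × (teeth_A / teeth_B)
= 1224 × (52/57)
= 1116.6 RPM

1116.6 RPM


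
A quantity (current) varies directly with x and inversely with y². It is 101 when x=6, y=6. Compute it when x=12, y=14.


z = k·x/y²
Solve for k using the known point: k = z·y²/x = 101×36/6 = 3636/6 = 606.0000
Now evaluate at x=12, y=14:
z = k × 12 / 196 = (3636 × 12) / (6 × 196) = 43632/1176
≈ 37.1020

37.1020


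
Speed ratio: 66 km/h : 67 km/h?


Ratio = 66:67
GCD = 1
Simplified = 66:67
Time ratio (same distance) = 67:66
Speed ratio = 66:67

66:67


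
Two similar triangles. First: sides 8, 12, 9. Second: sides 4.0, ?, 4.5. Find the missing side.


Scale factor = 4.0/8 = 0.5
Missing side = 12 × 0.5
= 6.0

6.0


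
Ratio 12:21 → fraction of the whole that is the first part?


Total parts = 12 + 21 = 33
First part: 12/33 = 4/11
= 4/11

4/11


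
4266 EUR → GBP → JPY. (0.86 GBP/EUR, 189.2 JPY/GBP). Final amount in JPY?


Step 1: 4266 EUR × 0.86 = 3668.76 GBP
Step 2: 3668.76 GBP × 189.2 = 694129.39 JPY
Implied rate EUR→JPY = 0.86 × 189.2 = 162.7120
= 694129.39 JPY

694129.39 JPY


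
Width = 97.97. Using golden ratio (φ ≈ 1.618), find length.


φ = (1 + √5) / 2 ≈ 1.618
Length = width × φ = 97.97 × 1.618 = 158.51546
≈ 158.52

158.52


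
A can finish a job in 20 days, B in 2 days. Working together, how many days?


Rate of A = 1/20 per day
Rate of B = 1/2 per day
Combined rate = 1/20 + 1/2 = 22/40 = 0.5500 per day
Days = 1 / combined rate = 40/22
≈ 1.82 days

1.82 days


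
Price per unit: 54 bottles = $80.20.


Unit rate = total / quantity
= 80.20 / 54
= $1.49 per unit

$1.49 per unit


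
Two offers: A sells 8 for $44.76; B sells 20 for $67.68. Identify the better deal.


Deal A: $44.76/8 = $5.5950/unit
Deal B: $67.68/20 = $3.3840/unit
B is cheaper per unit
= Deal B

Deal B


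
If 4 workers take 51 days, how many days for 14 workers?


Inverse proportion: x × y = constant
k = 4 × 51 = 204
y₂ = k / 14 = 204 / 14
= 14.57

14.57


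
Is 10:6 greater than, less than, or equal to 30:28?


10/6 = 1.6667
30/28 = 1.0714
1.6667 > 1.0714, so 10:6 is greater
= greater than

greater than


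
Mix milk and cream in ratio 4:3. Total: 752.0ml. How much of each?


Total parts = 4 + 3 = 7
milk: 752.0 × 4/7 = 429.7ml
cream: 752.0 × 3/7 = 322.3ml
= 429.7ml and 322.3ml

429.7ml and 322.3ml


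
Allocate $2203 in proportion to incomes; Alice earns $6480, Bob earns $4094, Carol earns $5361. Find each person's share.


Total income = 6480 + 4094 + 5361 = $15935
Alice: $2203 × 6480/15935 = $895.85
Bob: $2203 × 4094/15935 = $565.99
Carol: $2203 × 5361/15935 = $741.15
= Alice: $895.85, Bob: $565.99, Carol: $741.15

Alice: $895.85, Bob: $565.99, Carol: $741.15


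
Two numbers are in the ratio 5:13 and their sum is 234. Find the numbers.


Let A = 5k, B = 13k.
5k + 13k = 234
18k = 234 → k = 234/18 = 13
A = 5×13 = 65, B = 13×13 = 169
= A = 65, B = 169

A = 65, B = 169


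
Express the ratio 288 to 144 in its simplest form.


GCD(288, 144) = 144
288/144 : 144/144
= 2:1

2:1


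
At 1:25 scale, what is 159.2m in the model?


Model size = real / scale
= 159.2 / 25
= 6.3680 m

6.3680 m


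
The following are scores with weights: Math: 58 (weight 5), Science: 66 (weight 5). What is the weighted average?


Numerator = 58×5 + 66×5
= 290 + 330
= 620
Total weight = 10
Weighted avg = 620/10
= 62.00

62.00


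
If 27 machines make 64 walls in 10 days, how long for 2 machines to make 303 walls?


Days ∝ work / workers, so d₂ = d₁ × (m₁/m₂) × (w₂/w₁)
Workers factor (inverse): 27/2 = 13.5000
Work factor (direct): 303/64 ≈ 4.7344
d₂ = 10 × 27/2 × 303/64 = (10 × 27 × 303) / (2 × 64) = 81810/128
≈ 639.14 days

639.14 days


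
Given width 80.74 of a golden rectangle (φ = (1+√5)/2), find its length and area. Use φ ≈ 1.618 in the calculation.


φ = (1 + √5) / 2 ≈ 1.618
Length = width × φ = 80.74 × 1.618 = 130.63732
≈ 130.64
Area = width × length = 80.74 × 130.63732 = 10547.6572168 ≈ 10547.66
= Length: 130.64, Area: 10547.66

Length: 130.64, Area: 10547.66


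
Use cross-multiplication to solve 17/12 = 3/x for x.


Cross multiply: 17 × x = 12 × 3
17x = 36
x = 36 / 17
= 2.12

2.12


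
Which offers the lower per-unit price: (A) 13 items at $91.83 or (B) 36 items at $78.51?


Deal A: $91.83/13 = $7.0638/unit
Deal B: $78.51/36 = $2.1808/unit
B is cheaper per unit
= Deal B

Deal B


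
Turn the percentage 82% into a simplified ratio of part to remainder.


82% means 82 parts out of 100; remainder = 18
Part : remainder = 82:18
GCD = 2
= 41:9

41:9


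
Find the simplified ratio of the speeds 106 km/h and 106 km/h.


Ratio = 106:106
GCD = 106
Simplified = 1:1
Time ratio (same distance) = 1:1
Speed ratio = 1:1

1:1


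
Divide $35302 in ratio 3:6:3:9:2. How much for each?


Total parts = 3 + 6 + 3 + 9 + 2 = 23
Part 1: 35302 × 3/23 = 4604.61
Part 2: 35302 × 6/23 = 9209.22
Part 3: 35302 × 3/23 = 4604.61
Part 4: 35302 × 9/23 = 13813.83
Part 5: 35302 × 2/23 = 3069.74
= Part 1: $4604.61, Part 2: $9209.22, Part 3: $4604.61, Part 4: $13813.83, Part 5: $3069.74

Part 1: $4604.61, Part 2: $9209.22, Part 3: $4604.61, Part 4: $13813.83, Part 5: $3069.74


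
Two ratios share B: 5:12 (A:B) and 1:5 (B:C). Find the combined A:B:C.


Match B: multiply A:B by 1 → 5:12
Multiply B:C by 12 → 12:60
Combined: 5:12:60
GCD = 1
= 5:12:60

5:12:60


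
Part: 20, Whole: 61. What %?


Percentage = (part / whole) × 100
= (20 / 61) × 100
≈ 32.79%

32.79%


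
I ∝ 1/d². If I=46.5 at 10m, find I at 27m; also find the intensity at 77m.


I₁d₁² = I₂d₂²
I at 27m = 46.5 × (10/27)² = 46.5 × 100/729 = 4650/729 ≈ 6.3786
I at 77m = 46.5 × (10/77)² = 46.5 × 100/5929 = 4650/5929 ≈ 0.7843
= 6.3786 and 0.7843

6.3786 and 0.7843


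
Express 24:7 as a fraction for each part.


Total parts = 24 + 7 = 31
First part: 24/31 = 24/31
Second part: 7/31 = 7/31
= 24/31 and 7/31

24/31 and 7/31


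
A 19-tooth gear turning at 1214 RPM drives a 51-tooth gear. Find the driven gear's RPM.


Gear ratio = 19:51 = 19:51
RPM_B = RPM_A × (teeth_A / teeth_B)
= 1214 × (19/51)
= 452.3 RPM

452.3 RPM


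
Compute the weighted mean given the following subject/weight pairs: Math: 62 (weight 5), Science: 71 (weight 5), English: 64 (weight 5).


Numerator = 62×5 + 71×5 + 64×5
= 310 + 355 + 320
= 985
Total weight = 15
Weighted avg = 985/15
= 65.67

65.67


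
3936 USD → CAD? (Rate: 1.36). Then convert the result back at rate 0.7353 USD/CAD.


Amount × rate = 3936 × 1.36 = 5352.96 CAD
Round-trip: 5352.96 × 0.7353 = 3936.03 USD
= 5352.96 CAD, then 3936.03 USD

5352.96 CAD, then 3936.03 USD


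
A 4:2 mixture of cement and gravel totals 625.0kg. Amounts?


Total parts = 4 + 2 = 6
cement: 625.0 × 4/6 = 416.7kg
gravel: 625.0 × 2/6 = 208.3kg
= 416.7kg and 208.3kg

416.7kg and 208.3kg


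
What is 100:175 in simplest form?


GCD(100, 175) = 25
100/25 : 175/25
= 4:7

4:7


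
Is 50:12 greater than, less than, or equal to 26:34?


50/12 = 4.1667
26/34 = 0.7647
4.1667 > 0.7647, so 50:12 is greater
= greater than

greater than


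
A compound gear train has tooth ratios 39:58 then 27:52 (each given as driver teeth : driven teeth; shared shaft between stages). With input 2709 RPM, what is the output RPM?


Stage 1: RPM_B = RPM_A × t_A/t_B = 2709 × 39/58 = 105651/58 ≈ 1821.57
B and C share a shaft → RPM_C = RPM_B
Stage 2: RPM_D = RPM_C × t_C/t_D = RPM_A × (t_A×t_C)/(t_B×t_D)
Overall ratio = (39×27)/(58×52) = 1053/3016
RPM_D = 2709 × 1053/3016 = 2852577/3016
≈ 945.81 RPM

945.81 RPM


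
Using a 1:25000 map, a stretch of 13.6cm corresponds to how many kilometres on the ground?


Real distance = map distance × scale
= 13.6cm × 25000
= 340000 cm = 3400.0 m
= 3.400 km

3.400 km


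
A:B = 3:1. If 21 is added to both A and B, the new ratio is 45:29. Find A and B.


Let A = 3k, B = 1k.
(3k + 21) / (1k + 21) = 45/29
Cross-multiply: 29(3k + 21) = 45(1k + 21)
87k + 609 = 45k + 945
87k - 45k = 945 - 609
42k = 336
k = 336/42 = 8
A = 3×8 = 24, B = 1×8 = 8
= A = 24, B = 8

A = 24, B = 8


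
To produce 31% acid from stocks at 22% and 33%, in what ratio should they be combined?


Let x parts of 22% mix with y parts of 33%.
22x + 33y = 31(x + y)
22x + 33y = 31x + 31y
x(22 - 31) = y(31 - 33)
x/y = (33 - 31)/(31 - 22) = 2/9
Simplify: 2:9
= 2:9

2:9


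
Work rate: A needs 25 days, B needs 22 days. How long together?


Rate of A = 1/25 per day
Rate of B = 1/22 per day
Combined rate = 1/25 + 1/22 = 47/550 ≈ 0.0855 per day
Days = 1 / combined rate = 550/47
≈ 11.70 days

11.70 days


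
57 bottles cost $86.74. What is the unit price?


Unit rate = total / quantity
= 86.74 / 57
= $1.52 per unit

$1.52 per unit


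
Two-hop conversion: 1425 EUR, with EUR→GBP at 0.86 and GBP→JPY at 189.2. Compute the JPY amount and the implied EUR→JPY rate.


Step 1: 1425 EUR × 0.86 = 1225.50 GBP
Step 2: 1225.50 GBP × 189.2 = 231864.60 JPY
Implied rate EUR→JPY = 0.86 × 189.2 = 162.7120
= 231864.60 JPY; implied rate 162.7120 JPY/EUR

231864.60 JPY; implied rate 162.7120 JPY/EUR


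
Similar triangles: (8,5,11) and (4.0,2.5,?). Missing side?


Scale factor = 4.0/8 = 0.5
Missing side = 11 × 0.5
= 5.5

5.5


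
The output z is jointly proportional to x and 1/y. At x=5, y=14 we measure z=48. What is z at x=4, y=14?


z = k·x/y
Solve for k using the known point: k = z·y/x = 48×14/5 = 672/5 = 134.4000
Now evaluate at x=4, y=14:
z = k × 4 / 14 = (672 × 4) / (5 × 14) = 2688/70
= 38.4000

38.4000


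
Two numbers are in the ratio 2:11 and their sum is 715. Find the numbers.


Let A = 2k, B = 11k.
2k + 11k = 715
13k = 715 → k = 715/13 = 55
A = 2×55 = 110, B = 11×55 = 605
= A = 110, B = 605

A = 110, B = 605


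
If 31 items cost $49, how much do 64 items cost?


Direct proportion: y/x = constant
k = 49/31 ≈ 1.5806
y₂ = k × 64 = 49 × 64 / 31 = 3136/31
≈ 101.16

101.16


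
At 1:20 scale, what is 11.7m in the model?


Model size = real / scale
= 11.7 / 20
= 0.5850 m

0.5850 m


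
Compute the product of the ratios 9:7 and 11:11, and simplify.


Compound ratio = (9×11) : (7×11)
= 99:77
GCD = 11
= 9:7

9:7


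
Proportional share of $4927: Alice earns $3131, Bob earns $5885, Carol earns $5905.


Total income = 3131 + 5885 + 5905 = $14921
Alice: $4927 × 3131/14921 = $1033.87
Bob: $4927 × 5885/14921 = $1943.26
Carol: $4927 × 5905/14921 = $1949.86
= Alice: $1033.87, Bob: $1943.26, Carol: $1949.86

Alice: $1033.87, Bob: $1943.26, Carol: $1949.86


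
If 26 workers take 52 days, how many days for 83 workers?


Inverse proportion: x × y = constant
k = 26 × 52 = 1352
y₂ = k / 83 = 1352 / 83
= 16.29

16.29


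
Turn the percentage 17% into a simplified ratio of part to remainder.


17% means 17 parts out of 100; remainder = 83
Part : remainder = 17:83
GCD = 1
= 17:83

17:83


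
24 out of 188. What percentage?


Percentage = (part / whole) × 100
= (24 / 188) × 100
≈ 12.77%

12.77%


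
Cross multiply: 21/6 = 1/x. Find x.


Cross multiply: 21 × x = 6 × 1
21x = 6
x = 6 / 21
= 0.29

0.29


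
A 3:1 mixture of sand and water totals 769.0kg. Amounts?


Total parts = 3 + 1 = 4
sand: 769.0 × 3/4 = 576.8kg
water: 769.0 × 1/4 = 192.3kg
= 576.8kg and 192.3kg

576.8kg and 192.3kg


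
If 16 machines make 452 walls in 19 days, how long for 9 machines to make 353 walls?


Days ∝ work / workers, so d₂ = d₁ × (m₁/m₂) × (w₂/w₁)
Workers factor (inverse): 16/9 ≈ 1.7778
Work factor (direct): 353/452 ≈ 0.7810
d₂ = 19 × 16/9 × 353/452 = (19 × 16 × 353) / (9 × 452) = 107312/4068
≈ 26.38 days

26.38 days


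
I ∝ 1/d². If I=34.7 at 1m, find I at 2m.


I₁d₁² = I₂d₂²
I₂ = I₁ × (d₁/d₂)²
= 34.7 × (1/2)²
= 34.7 × 1/4
= 34.7/4
= 8.6750

8.6750


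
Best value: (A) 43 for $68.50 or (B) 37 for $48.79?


Deal A: $68.50/43 = $1.5930/unit
Deal B: $48.79/37 = $1.3186/unit
B is cheaper per unit
= Deal B

Deal B


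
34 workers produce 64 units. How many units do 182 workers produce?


Direct proportion: y/x = constant
k = 64/34 ≈ 1.8824
y₂ = k × 182 = 64 × 182 / 34 = 11648/34
≈ 342.59

342.59


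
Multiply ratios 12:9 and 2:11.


Compound ratio = (12×2) : (9×11)
= 24:99
GCD = 3
= 8:33

8:33


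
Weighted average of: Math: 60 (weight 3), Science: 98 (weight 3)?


Numerator = 60×3 + 98×3
= 180 + 294
= 474
Total weight = 6
Weighted avg = 474/6
= 79.00

79.00


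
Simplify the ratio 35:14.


GCD(35, 14) = 7
35/7 : 14/7
= 5:2

5:2


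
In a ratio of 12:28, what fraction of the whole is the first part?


Total parts = 12 + 28 = 40
First part: 12/40 = 3/10
= 3/10

3/10


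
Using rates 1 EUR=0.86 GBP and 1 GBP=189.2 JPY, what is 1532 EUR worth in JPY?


Step 1: 1532 EUR × 0.86 = 1317.52 GBP
Step 2: 1317.52 GBP × 189.2 = 249274.78 JPY
Implied rate EUR→JPY = 0.86 × 189.2 = 162.7120
= 249274.78 JPY

249274.78 JPY


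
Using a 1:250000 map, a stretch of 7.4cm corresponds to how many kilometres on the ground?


Real distance = map distance × scale
= 7.4cm × 250000
= 1850000 cm = 18500.0 m
= 18.500 km

18.500 km


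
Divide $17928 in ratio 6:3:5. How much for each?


Total parts = 6 + 3 + 5 = 14
Part 1: 17928 × 6/14 = 7683.43
Part 2: 17928 × 3/14 = 3841.71
Part 3: 17928 × 5/14 = 6402.86
= Part 1: $7683.43, Part 2: $3841.71, Part 3: $6402.86

Part 1: $7683.43, Part 2: $3841.71, Part 3: $6402.86


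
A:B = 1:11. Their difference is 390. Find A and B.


Let A = 1k, B = 11k.
11k - 1k = 390
10k = 390 → k = 390/10 = 39
A = 1×39 = 39, B = 11×39 = 429
= A = 39, B = 429

A = 39, B = 429


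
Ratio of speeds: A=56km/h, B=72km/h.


Ratio = 56:72
GCD = 8
Simplified = 7:9
Time ratio (same distance) = 9:7
Speed ratio = 7:9

7:9


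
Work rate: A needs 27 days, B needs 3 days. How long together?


Rate of A = 1/27 per day
Rate of B = 1/3 per day
Combined rate = 1/27 + 1/3 = 30/81 ≈ 0.3704 per day
Days = 1 / combined rate = 81/30
= 2.70 days

2.70 days


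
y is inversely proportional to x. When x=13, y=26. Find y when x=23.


Inverse proportion: x × y = constant
k = 13 × 26 = 338
y₂ = k / 23 = 338 / 23
= 14.70

14.70


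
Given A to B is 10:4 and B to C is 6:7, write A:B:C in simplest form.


Match B: multiply A:B by 6 → 60:24
Multiply B:C by 4 → 24:28
Combined: 60:24:28
GCD = 4
= 15:6:7

15:6:7


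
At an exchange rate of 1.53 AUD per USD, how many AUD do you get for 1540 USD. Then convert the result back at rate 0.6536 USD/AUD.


Amount × rate = 1540 × 1.53 = 2356.20 AUD
Round-trip: 2356.20 × 0.6536 = 1540.01 USD
= 2356.20 AUD, then 1540.01 USD

2356.20 AUD, then 1540.01 USD


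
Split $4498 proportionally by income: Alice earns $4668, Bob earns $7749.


Total income = 4668 + 7749 = $12417
Alice: $4498 × 4668/12417 = $1690.96
Bob: $4498 × 7749/12417 = $2807.04
= Alice: $1690.96, Bob: $2807.04

Alice: $1690.96, Bob: $2807.04


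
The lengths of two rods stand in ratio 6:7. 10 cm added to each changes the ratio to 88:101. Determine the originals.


Let A = 6k, B = 7k.
(6k + 10) / (7k + 10) = 88/101
Cross-multiply: 101(6k + 10) = 88(7k + 10)
606k + 1010 = 616k + 880
606k - 616k = 880 - 1010
-10k = -130
k = -130/-10 = 13
A = 6×13 = 78, B = 7×13 = 91
= A = 78, B = 91

A = 78, B = 91


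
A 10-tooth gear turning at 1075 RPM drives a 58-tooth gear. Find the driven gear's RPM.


Gear ratio = 10:58 = 5:29
RPM_B = RPM_A × (teeth_A / teeth_B)
= 1075 × (10/58)
= 185.3 RPM

185.3 RPM


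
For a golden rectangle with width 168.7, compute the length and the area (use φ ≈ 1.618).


φ = (1 + √5) / 2 ≈ 1.618
Length = width × φ = 168.7 × 1.618 = 272.9566
≈ 272.96
Area = width × length = 168.7 × 272.9566 = 46047.77842 ≈ 46047.78
= Length: 272.96, Area: 46047.78

Length: 272.96, Area: 46047.78


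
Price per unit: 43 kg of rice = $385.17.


Unit rate = total / quantity
= 385.17 / 43
= $8.96 per unit

$8.96 per unit


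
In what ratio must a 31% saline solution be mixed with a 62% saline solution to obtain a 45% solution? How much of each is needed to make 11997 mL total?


Let x parts of 31% mix with y parts of 62%.
31x + 62y = 45(x + y)
31x + 62y = 45x + 45y
x(31 - 45) = y(45 - 62)
x/y = (62 - 45)/(45 - 31) = 17/14
Simplify: 17:14
Total parts = 31; one part = 11997/31 = 387.00 mL
31% solution: 17×387.00 = 6579.00 mL
62% solution: 14×387.00 = 5418.00 mL
= ratio 17:14; 6579.00 mL and 5418.00 mL

ratio 17:14; 6579.00 mL and 5418.00 mL


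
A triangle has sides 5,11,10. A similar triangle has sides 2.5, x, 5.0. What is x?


Scale factor = 2.5/5 = 0.5
Missing side = 11 × 0.5
= 5.5

5.5


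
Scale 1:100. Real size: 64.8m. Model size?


Model size = real / scale
= 64.8 / 100
= 0.6480 m

0.6480 m


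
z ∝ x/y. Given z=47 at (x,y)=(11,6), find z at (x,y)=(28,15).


z = k·x/y
Solve for k using the known point: k = z·y/x = 47×6/11 = 282/11 ≈ 25.6364
Now evaluate at x=28, y=15:
z = k × 28 / 15 = (282 × 28) / (11 × 15) = 7896/165
≈ 47.8545

47.8545


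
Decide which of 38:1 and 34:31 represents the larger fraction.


38/1 = 38.0000
34/31 = 1.0968
38.0000 > 1.0968, so 38:1 is greater
= 38:1

38:1


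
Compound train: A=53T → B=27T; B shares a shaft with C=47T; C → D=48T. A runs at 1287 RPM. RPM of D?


Stage 1: RPM_B = RPM_A × t_A/t_B = 1287 × 53/27 = 68211/27 ≈ 2526.33
B and C share a shaft → RPM_C = RPM_B
Stage 2: RPM_D = RPM_C × t_C/t_D = RPM_A × (t_A×t_C)/(t_B×t_D)
Overall ratio = (53×47)/(27×48) = 2491/1296
RPM_D = 1287 × 2491/1296 = 3205917/1296
≈ 2473.70 RPM

2473.70 RPM


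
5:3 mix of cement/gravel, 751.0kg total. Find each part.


Total parts = 5 + 3 = 8
cement: 751.0 × 5/8 = 469.4kg
gravel: 751.0 × 3/8 = 281.6kg
= 469.4kg and 281.6kg

469.4kg and 281.6kg


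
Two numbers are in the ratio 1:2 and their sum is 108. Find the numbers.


Let A = 1k, B = 2k.
1k + 2k = 108
3k = 108 → k = 108/3 = 36
A = 1×36 = 36, B = 2×36 = 72
= A = 36, B = 72

A = 36, B = 72


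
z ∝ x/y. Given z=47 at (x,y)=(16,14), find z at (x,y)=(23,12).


z = k·x/y
Solve for k using the known point: k = z·y/x = 47×14/16 = 658/16 = 41.1250
Now evaluate at x=23, y=12:
z = k × 23 / 12 = (658 × 23) / (16 × 12) = 15134/192
≈ 78.8229

78.8229


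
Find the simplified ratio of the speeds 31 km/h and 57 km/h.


Ratio = 31:57
GCD = 1
Simplified = 31:57
Time ratio (same distance) = 57:31
Speed ratio = 31:57

31:57


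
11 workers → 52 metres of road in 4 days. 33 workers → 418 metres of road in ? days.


Days ∝ work / workers, so d₂ = d₁ × (m₁/m₂) × (w₂/w₁)
Workers factor (inverse): 11/33 ≈ 0.3333
Work factor (direct): 418/52 ≈ 8.0385
d₂ = 4 × 11/33 × 418/52 = (4 × 11 × 418) / (33 × 52) = 18392/1716
≈ 10.72 days

10.72 days


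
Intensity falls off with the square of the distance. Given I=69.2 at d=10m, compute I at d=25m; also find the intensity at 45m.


I₁d₁² = I₂d₂²
I at 25m = 69.2 × (10/25)² = 69.2 × 100/625 = 6920/625 = 11.0720
I at 45m = 69.2 × (10/45)² = 69.2 × 100/2025 = 6920/2025 ≈ 3.4173
= 11.0720 and 3.4173

11.0720 and 3.4173


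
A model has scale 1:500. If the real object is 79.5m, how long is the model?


Model size = real / scale
= 79.5 / 500
= 0.1590 m

0.1590 m


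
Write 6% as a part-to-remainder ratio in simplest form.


6% means 6 parts out of 100; remainder = 94
Part : remainder = 6:94
GCD = 2
= 3:47

3:47


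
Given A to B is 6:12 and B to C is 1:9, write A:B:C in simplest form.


Match B: multiply A:B by 1 → 6:12
Multiply B:C by 12 → 12:108
Combined: 6:12:108
GCD = 6
= 1:2:18

1:2:18


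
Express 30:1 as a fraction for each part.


Total parts = 30 + 1 = 31
First part: 30/31 = 30/31
Second part: 1/31 = 1/31
= 30/31 and 1/31

30/31 and 1/31


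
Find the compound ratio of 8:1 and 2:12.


Compound ratio = (8×2) : (1×12)
= 16:12
GCD = 4
= 4:3

4:3


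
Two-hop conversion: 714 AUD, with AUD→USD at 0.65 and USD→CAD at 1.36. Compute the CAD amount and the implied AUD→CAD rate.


Step 1: 714 AUD × 0.65 = 464.10 USD
Step 2: 464.10 USD × 1.36 = 631.18 CAD
Implied rate AUD→CAD = 0.65 × 1.36 = 0.8840
= 631.18 CAD; implied rate 0.8840 CAD/AUD

631.18 CAD; implied rate 0.8840 CAD/AUD


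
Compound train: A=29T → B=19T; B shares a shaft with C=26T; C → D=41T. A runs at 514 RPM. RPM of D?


Stage 1: RPM_B = RPM_A × t_A/t_B = 514 × 29/19 = 14906/19 ≈ 784.53
B and C share a shaft → RPM_C = RPM_B
Stage 2: RPM_D = RPM_C × t_C/t_D = RPM_A × (t_A×t_C)/(t_B×t_D)
Overall ratio = (29×26)/(19×41) = 754/779
RPM_D = 514 × 754/779 = 387556/779
≈ 497.50 RPM

497.50 RPM


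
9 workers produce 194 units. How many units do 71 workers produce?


Direct proportion: y/x = constant
k = 194/9 ≈ 21.5556
y₂ = k × 71 = 194 × 71 / 9 = 13774/9
≈ 1530.44

1530.44


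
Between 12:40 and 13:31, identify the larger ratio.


12/40 = 0.3000
13/31 = 0.4194
0.3000 < 0.4194, so 12:40 is less
= 13:31

13:31


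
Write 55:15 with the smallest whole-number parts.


GCD(55, 15) = 5
55/5 : 15/5
= 11:3

11:3


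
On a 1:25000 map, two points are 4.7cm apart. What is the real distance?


Real distance = map distance × scale
= 4.7cm × 25000
= 117500 cm = 1175.0 m
= 1.175 km

1.175 km


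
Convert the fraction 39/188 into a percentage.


Percentage = (part / whole) × 100
= (39 / 188) × 100
≈ 20.74%

20.74%


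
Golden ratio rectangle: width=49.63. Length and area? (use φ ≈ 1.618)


φ = (1 + √5) / 2 ≈ 1.618
Length = width × φ = 49.63 × 1.618 = 80.30134
≈ 80.30
Area = width × length = 49.63 × 80.30134 = 3985.3555042 ≈ 3985.36
= Length: 80.30, Area: 3985.36

Length: 80.30, Area: 3985.36


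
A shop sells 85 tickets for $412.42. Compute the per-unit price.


Unit rate = total / quantity
= 412.42 / 85
= $4.85 per unit

$4.85 per unit


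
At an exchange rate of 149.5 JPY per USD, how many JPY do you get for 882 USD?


Amount × rate = 882 × 149.5
= 131859.00 JPY

131859.00 JPY


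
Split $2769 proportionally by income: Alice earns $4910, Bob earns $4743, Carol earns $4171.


Total income = 4910 + 4743 + 4171 = $13824
Alice: $2769 × 4910/13824 = $983.49
Bob: $2769 × 4743/13824 = $950.04
Carol: $2769 × 4171/13824 = $835.47
= Alice: $983.49, Bob: $950.04, Carol: $835.47

Alice: $983.49, Bob: $950.04, Carol: $835.47


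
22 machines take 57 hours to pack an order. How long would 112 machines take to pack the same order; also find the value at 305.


Inverse proportion: x × y = constant
k = 22 × 57 = 1254
At x=112: k/112 = 11.20
At x=305: k/305 = 4.11
= 11.20 and 4.11

11.20 and 4.11


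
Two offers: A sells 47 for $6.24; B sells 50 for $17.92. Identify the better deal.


Deal A: $6.24/47 = $0.1328/unit
Deal B: $17.92/50 = $0.3584/unit
A is cheaper per unit
= Deal A

Deal A


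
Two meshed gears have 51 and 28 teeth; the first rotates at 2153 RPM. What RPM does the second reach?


Gear ratio = 51:28 = 51:28
RPM_B = RPM_A × (teeth_A / teeth_B)
= 2153 × (51/28)
= 3921.5 RPM

3921.5 RPM


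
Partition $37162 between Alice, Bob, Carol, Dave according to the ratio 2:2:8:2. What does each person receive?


Total parts = 2 + 2 + 8 + 2 = 14
Alice: 37162 × 2/14 = 5308.86
Bob: 37162 × 2/14 = 5308.86
Carol: 37162 × 8/14 = 21235.43
Dave: 37162 × 2/14 = 5308.86
= Alice: $5308.86, Bob: $5308.86, Carol: $21235.43, Dave: $5308.86

Alice: $5308.86, Bob: $5308.86, Carol: $21235.43, Dave: $5308.86


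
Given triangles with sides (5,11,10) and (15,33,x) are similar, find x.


Scale factor = 15/5 = 3
Missing side = 10 × 3
= 30.0

30.0


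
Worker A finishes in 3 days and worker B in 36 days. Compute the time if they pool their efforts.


Rate of A = 1/3 per day
Rate of B = 1/36 per day
Combined rate = 1/3 + 1/36 = 39/108 ≈ 0.3611 per day
Days = 1 / combined rate = 108/39
≈ 2.77 days

2.77 days


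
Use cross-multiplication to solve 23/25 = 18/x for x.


Cross multiply: 23 × x = 25 × 18
23x = 450
x = 450 / 23
= 19.57

19.57


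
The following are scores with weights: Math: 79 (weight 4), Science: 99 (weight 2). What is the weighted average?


Numerator = 79×4 + 99×2
= 316 + 198
= 514
Total weight = 6
Weighted avg = 514/6
= 85.67

85.67


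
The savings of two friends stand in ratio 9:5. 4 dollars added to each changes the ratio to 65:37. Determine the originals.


Let A = 9k, B = 5k.
(9k + 4) / (5k + 4) = 65/37
Cross-multiply: 37(9k + 4) = 65(5k + 4)
333k + 148 = 325k + 260
333k - 325k = 260 - 148
8k = 112
k = 112/8 = 14
A = 9×14 = 126, B = 5×14 = 70
= A = 126, B = 70

A = 126, B = 70


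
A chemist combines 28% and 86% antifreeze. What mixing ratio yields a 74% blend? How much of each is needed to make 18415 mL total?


Let x parts of 28% mix with y parts of 86%.
28x + 86y = 74(x + y)
28x + 86y = 74x + 74y
x(28 - 74) = y(74 - 86)
x/y = (86 - 74)/(74 - 28) = 12/46
Simplify: 6:23
Total parts = 29; one part = 18415/29 = 635.00 mL
28% solution: 6×635.00 = 3810.00 mL
86% solution: 23×635.00 = 14605.00 mL
= ratio 6:23; 3810.00 mL and 14605.00 mL

ratio 6:23; 3810.00 mL and 14605.00 mL


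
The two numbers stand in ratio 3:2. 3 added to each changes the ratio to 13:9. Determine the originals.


Let A = 3k, B = 2k.
(3k + 3) / (2k + 3) = 13/9
Cross-multiply: 9(3k + 3) = 13(2k + 3)
27k + 27 = 26k + 39
27k - 26k = 39 - 27
1k = 12
k = 12/1 = 12
A = 3×12 = 36, B = 2×12 = 24
= A = 36, B = 24

A = 36, B = 24


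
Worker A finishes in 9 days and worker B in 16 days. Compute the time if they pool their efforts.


Rate of A = 1/9 per day
Rate of B = 1/16 per day
Combined rate = 1/9 + 1/16 = 25/144 ≈ 0.1736 per day
Days = 1 / combined rate = 144/25
= 5.76 days

5.76 days


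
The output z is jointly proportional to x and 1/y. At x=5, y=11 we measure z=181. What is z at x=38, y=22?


z = k·x/y
Solve for k using the known point: k = z·y/x = 181×11/5 = 1991/5 = 398.2000
Now evaluate at x=38, y=22:
z = k × 38 / 22 = (1991 × 38) / (5 × 22) = 75658/110
= 687.8000

687.8000


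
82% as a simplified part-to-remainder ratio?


82% means 82 parts out of 100; remainder = 18
Part : remainder = 82:18
GCD = 2
= 41:9

41:9


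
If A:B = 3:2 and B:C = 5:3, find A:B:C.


Match B: multiply A:B by 5 → 15:10
Multiply B:C by 2 → 10:6
Combined: 15:10:6
GCD = 1
= 15:10:6

15:10:6


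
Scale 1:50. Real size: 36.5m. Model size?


Model size = real / scale
= 36.5 / 50
= 0.7300 m

0.7300 m


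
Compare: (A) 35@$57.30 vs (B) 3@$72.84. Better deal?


Deal A: $57.30/35 = $1.6371/unit
Deal B: $72.84/3 = $24.2800/unit
A is cheaper per unit
= Deal A

Deal A


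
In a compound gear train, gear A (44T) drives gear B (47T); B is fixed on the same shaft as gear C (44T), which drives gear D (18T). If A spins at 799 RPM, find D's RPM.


Stage 1: RPM_B = RPM_A × t_A/t_B = 799 × 44/47 = 35156/47 = 748.00
B and C share a shaft → RPM_C = RPM_B
Stage 2: RPM_D = RPM_C × t_C/t_D = RPM_A × (t_A×t_C)/(t_B×t_D)
Overall ratio = (44×44)/(47×18) = 1936/846
RPM_D = 799 × 1936/846 = 1546864/846
≈ 1828.44 RPM

1828.44 RPM


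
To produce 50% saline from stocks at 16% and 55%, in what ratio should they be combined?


Let x parts of 16% mix with y parts of 55%.
16x + 55y = 50(x + y)
16x + 55y = 50x + 50y
x(16 - 50) = y(50 - 55)
x/y = (55 - 50)/(50 - 16) = 5/34
Simplify: 5:34
= 5:34

5:34


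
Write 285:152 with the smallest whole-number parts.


GCD(285, 152) = 19
285/19 : 152/19
= 15:8

15:8


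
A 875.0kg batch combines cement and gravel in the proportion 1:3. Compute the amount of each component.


Total parts = 1 + 3 = 4
cement: 875.0 × 1/4 = 218.8kg
gravel: 875.0 × 3/4 = 656.3kg
= 218.8kg and 656.3kg

218.8kg and 656.3kg


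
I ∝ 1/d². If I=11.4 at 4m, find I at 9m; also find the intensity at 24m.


I₁d₁² = I₂d₂²
I at 9m = 11.4 × (4/9)² = 11.4 × 16/81 = 182.4/81 ≈ 2.2519
I at 24m = 11.4 × (4/24)² = 11.4 × 16/576 = 182.4/576 ≈ 0.3167
= 2.2519 and 0.3167

2.2519 and 0.3167


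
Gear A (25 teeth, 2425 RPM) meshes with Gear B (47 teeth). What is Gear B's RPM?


Gear ratio = 25:47 = 25:47
RPM_B = RPM_A × (teeth_A / teeth_B)
= 2425 × (25/47)
= 1289.9 RPM

1289.9 RPM


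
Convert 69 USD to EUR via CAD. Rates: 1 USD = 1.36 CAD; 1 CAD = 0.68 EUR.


Step 1: 69 USD × 1.36 = 93.84 CAD
Step 2: 93.84 CAD × 0.68 = 63.81 EUR
Implied rate USD→EUR = 1.36 × 0.68 = 0.9248
= 63.81 EUR

63.81 EUR


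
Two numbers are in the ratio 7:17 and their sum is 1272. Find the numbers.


Let A = 7k, B = 17k.
7k + 17k = 1272
24k = 1272 → k = 1272/24 = 53
A = 7×53 = 371, B = 17×53 = 901
= A = 371, B = 901

A = 371, B = 901


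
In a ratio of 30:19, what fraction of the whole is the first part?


Total parts = 30 + 19 = 49
First part: 30/49 = 30/49
= 30/49

30/49


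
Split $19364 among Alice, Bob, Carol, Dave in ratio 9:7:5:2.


Total parts = 9 + 7 + 5 + 2 = 23
Alice: 19364 × 9/23 = 7577.22
Bob: 19364 × 7/23 = 5893.39
Carol: 19364 × 5/23 = 4209.57
Dave: 19364 × 2/23 = 1683.83
= Alice: $7577.22, Bob: $5893.39, Carol: $4209.57, Dave: $1683.83

Alice: $7577.22, Bob: $5893.39, Carol: $4209.57, Dave: $1683.83


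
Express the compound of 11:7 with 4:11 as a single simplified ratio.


Compound ratio = (11×4) : (7×11)
= 44:77
GCD = 11
= 4:7

4:7


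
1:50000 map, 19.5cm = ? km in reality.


Real distance = map distance × scale
= 19.5cm × 50000
= 975000 cm = 9750.0 m
= 9.750 km

9.750 km


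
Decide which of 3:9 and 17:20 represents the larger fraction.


3/9 = 0.3333
17/20 = 0.8500
0.3333 < 0.8500, so 3:9 is less
= 17:20

17:20


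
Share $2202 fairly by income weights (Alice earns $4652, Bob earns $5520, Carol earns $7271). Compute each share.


Total income = 4652 + 5520 + 7271 = $17443
Alice: $2202 × 4652/17443 = $587.27
Bob: $2202 × 5520/17443 = $696.84
Carol: $2202 × 7271/17443 = $917.89
= Alice: $587.27, Bob: $696.84, Carol: $917.89

Alice: $587.27, Bob: $696.84, Carol: $917.89


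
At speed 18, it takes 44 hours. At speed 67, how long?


Inverse proportion: x × y = constant
k = 18 × 44 = 792
y₂ = k / 67 = 792 / 67
= 11.82

11.82


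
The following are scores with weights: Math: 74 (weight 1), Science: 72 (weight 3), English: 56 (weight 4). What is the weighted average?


Numerator = 74×1 + 72×3 + 56×4
= 74 + 216 + 224
= 514
Total weight = 8
Weighted avg = 514/8
= 64.25

64.25


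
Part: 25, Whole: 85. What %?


Percentage = (part / whole) × 100
= (25 / 85) × 100
≈ 29.41%

29.41%


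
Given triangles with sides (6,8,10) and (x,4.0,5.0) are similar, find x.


Scale factor = 4.0/8 = 0.5
Missing side = 6 × 0.5
= 3.0

3.0


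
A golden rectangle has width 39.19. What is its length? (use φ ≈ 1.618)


φ = (1 + √5) / 2 ≈ 1.618
Length = width × φ = 39.19 × 1.618 = 63.40942
≈ 63.41

63.41


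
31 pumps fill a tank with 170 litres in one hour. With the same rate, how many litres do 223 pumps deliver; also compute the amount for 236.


Direct proportion: y/x = constant
k = 170/31 ≈ 5.4839
y at x=223: k × 223 = 170 × 223 / 31 = 37910/31 ≈ 1222.90
y at x=236: k × 236 = 170 × 236 / 31 = 40120/31 ≈ 1294.19
= 1222.90 and 1294.19

1222.90 and 1294.19


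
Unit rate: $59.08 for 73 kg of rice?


Unit rate = total / quantity
= 59.08 / 73
= $0.81 per unit

$0.81 per unit


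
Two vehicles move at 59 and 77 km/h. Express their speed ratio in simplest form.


Ratio = 59:77
GCD = 1
Simplified = 59:77
Time ratio (same distance) = 77:59
Speed ratio = 59:77

59:77


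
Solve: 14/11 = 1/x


Cross multiply: 14 × x = 11 × 1
14x = 11
x = 11 / 14
= 0.79

0.79


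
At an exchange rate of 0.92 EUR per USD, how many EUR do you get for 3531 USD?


Amount × rate = 3531 × 0.92
= 3248.52 EUR

3248.52 EUR


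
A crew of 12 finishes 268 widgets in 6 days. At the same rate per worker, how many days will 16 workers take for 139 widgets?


Days ∝ work / workers, so d₂ = d₁ × (m₁/m₂) × (w₂/w₁)
Workers factor (inverse): 12/16 = 0.7500
Work factor (direct): 139/268 ≈ 0.5187
d₂ = 6 × 12/16 × 139/268 = (6 × 12 × 139) / (16 × 268) = 10008/4288
≈ 2.33 days

2.33 days
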